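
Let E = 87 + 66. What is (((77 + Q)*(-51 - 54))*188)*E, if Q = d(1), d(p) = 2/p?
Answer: -238597380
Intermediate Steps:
Q = 2 (Q = 2/1 = 2*1 = 2)
E = 153
(((77 + Q)*(-51 - 54))*188)*E = (((77 + 2)*(-51 - 54))*188)*153 = ((79*(-105))*188)*153 = -8295*188*153 = -1559460*153 = -238597380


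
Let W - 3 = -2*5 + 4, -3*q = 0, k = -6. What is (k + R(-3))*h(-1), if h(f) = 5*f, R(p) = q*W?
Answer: 30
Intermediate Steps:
q = 0 (q = -⅓*0 = 0)
W = -3 (W = 3 + (-2*5 + 4) = 3 + (-10 + 4) = 3 - 6 = -3)
R(p) = 0 (R(p) = 0*(-3) = 0)
(k + R(-3))*h(-1) = (-6 + 0)*(5*(-1)) = -6*(-5) = 30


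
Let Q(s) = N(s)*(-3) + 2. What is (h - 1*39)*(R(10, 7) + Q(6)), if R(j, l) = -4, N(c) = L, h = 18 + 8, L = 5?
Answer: 221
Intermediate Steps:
h = 26
N(c) = 5
Q(s) = -13 (Q(s) = 5*(-3) + 2 = -15 + 2 = -13)
(h - 1*39)*(R(10, 7) + Q(6)) = (26 - 1*39)*(-4 - 13) = (26 - 39)*(-17) = -13*(-17) = 221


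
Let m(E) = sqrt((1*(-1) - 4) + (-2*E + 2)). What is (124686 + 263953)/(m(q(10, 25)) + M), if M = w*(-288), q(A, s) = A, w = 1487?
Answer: -166436983584/183403201559 - 388639*I*sqrt(23)/183403201559 ≈ -0.90749 - 1.0163e-5*I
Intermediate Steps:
m(E) = sqrt(-3 - 2*E) (m(E) = sqrt((-1 - 4) + (2 - 2*E)) = sqrt(-5 + (2 - 2*E)) = sqrt(-3 - 2*E))
M = -428256 (M = 1487*(-288) = -428256)
(124686 + 263953)/(m(q(10, 25)) + M) = (124686 + 263953)/(sqrt(-3 - 2*10) - 428256) = 388639/(sqrt(-3 - 20) - 428256) = 388639/(sqrt(-23) - 428256) = 388639/(I*sqrt(23) - 428256) = 388639/(-428256 + I*sqrt(23))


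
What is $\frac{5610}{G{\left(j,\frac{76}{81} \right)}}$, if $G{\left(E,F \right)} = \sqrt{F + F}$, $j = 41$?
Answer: $\frac{25245 \sqrt{38}}{38} \approx 4095.3$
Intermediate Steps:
$G{\left(E,F \right)} = \sqrt{2} \sqrt{F}$ ($G{\left(E,F \right)} = \sqrt{2 F} = \sqrt{2} \sqrt{F}$)
$\frac{5610}{G{\left(j,\frac{76}{81} \right)}} = \frac{5610}{\sqrt{2} \sqrt{\frac{76}{81}}} = \frac{5610}{\sqrt{2} \frac{2 \sqrt{19}}{9}} = \frac{5610}{\frac{2}{9} \sqrt{38}} = 5610 \frac{9 \sqrt{38}}{76} = \frac{25245 \sqrt{38}}{38}$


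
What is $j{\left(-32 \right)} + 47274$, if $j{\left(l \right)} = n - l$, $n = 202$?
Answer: $47508$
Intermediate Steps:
$j{\left(l \right)} = 202 - l$
$j{\left(-32 \right)} + 47274 = \left(202 - -32\right) + 47274 = \left(202 + 32\right) + 47274 = 234 + 47274 = 47508$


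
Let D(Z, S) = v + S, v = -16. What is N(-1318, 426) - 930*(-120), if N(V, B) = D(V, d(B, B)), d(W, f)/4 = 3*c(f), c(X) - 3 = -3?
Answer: 111584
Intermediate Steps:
c(X) = 0 (c(X) = 3 - 3 = 0)
d(W, f) = 0 (d(W, f) = 4*(3*0) = 4*0 = 0)
D(Z, S) = -16 + S
N(V, B) = -16 (N(V, B) = -16 + 0 = -16)
N(-1318, 426) - 930*(-120) = -16 - 930*(-120) = -16 - 1*(-111600) = -16 + 111600 = 111584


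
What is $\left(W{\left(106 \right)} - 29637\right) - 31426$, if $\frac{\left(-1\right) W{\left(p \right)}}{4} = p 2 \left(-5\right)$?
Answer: $-56823$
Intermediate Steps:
$W{\left(p \right)} = 40 p$ ($W{\left(p \right)} = - 4 p 2 \left(-5\right) = - 4 \cdot 2 p \left(-5\right) = - 4 \left(- 10 p\right) = 40 p$)
$\left(W{\left(106 \right)} - 29637\right) - 31426 = \left(40 \cdot 106 - 29637\right) - 31426 = \left(4240 - 29637\right) - 31426 = -25397 - 31426 = -56823$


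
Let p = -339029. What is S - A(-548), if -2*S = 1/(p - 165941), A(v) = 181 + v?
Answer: 370647981/1009940 ≈ 367.00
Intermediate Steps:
S = 1/1009940 (S = -1/(2*(-339029 - 165941)) = -½/(-504970) = -½*(-1/504970) = 1/1009940 ≈ 9.9016e-7)
S - A(-548) = 1/1009940 - (181 - 548) = 1/1009940 - 1*(-367) = 1/1009940 + 367 = 370647981/1009940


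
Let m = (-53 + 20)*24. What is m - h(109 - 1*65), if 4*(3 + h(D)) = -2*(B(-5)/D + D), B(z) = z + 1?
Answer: -16875/22 ≈ -767.04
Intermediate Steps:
B(z) = 1 + z
m = -792 (m = -33*24 = -792)
h(D) = -3 + 2/D - D/2 (h(D) = -3 + (-2*((1 - 5)/D + D))/4 = -3 + (-2*(-4/D + D))/4 = -3 + (-2*(D - 4/D))/4 = -3 + (-2*D + 8/D)/4 = -3 + (2/D - D/2) = -3 + 2/D - D/2)
m - h(109 - 1*65) = -792 - (-3 + 2/(109 - 1*65) - (109 - 1*65)/2) = -792 - (-3 + 2/(109 - 65) - (109 - 65)/2) = -792 - (-3 + 2/44 - 1/2*44) = -792 - (-3 + 2*(1/44) - 22) = -792 - (-3 + 1/22 - 22) = -792 - 1*(-549/22) = -792 + 549/22 = -16875/22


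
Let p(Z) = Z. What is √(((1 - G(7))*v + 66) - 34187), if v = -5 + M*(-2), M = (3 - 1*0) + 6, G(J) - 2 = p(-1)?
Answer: I*√34121 ≈ 184.72*I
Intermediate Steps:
G(J) = 1 (G(J) = 2 - 1 = 1)
M = 9 (M = (3 + 0) + 6 = 3 + 6 = 9)
v = -23 (v = -5 + 9*(-2) = -5 - 18 = -23)
√(((1 - G(7))*v + 66) - 34187) = √(((1 - 1*1)*(-23) + 66) - 34187) = √(((1 - 1)*(-23) + 66) - 34187) = √((0*(-23) + 66) - 34187) = √((0 + 66) - 34187) = √(66 - 34187) = √(-34121) = I*√34121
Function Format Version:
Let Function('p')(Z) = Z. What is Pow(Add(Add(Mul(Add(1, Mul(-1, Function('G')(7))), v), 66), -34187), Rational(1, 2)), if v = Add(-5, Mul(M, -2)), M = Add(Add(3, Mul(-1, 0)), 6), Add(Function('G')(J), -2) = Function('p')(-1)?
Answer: Mul(I, Pow(34121, Rational(1, 2))) ≈ Mul(184.72, I)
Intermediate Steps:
Function('G')(J) = 1 (Function('G')(J) = Add(2, -1) = 1)
M = 9 (M = Add(Add(3, 0), 6) = Add(3, 6) = 9)
v = -23 (v = Add(-5, Mul(9, -2)) = Add(-5, -18) = -23)
Pow(Add(Add(Mul(Add(1, Mul(-1, Function('G')(7))), v), 66), -34187), Rational(1, 2)) = Pow(Add(Add(Mul(Add(1, Mul(-1, 1)), -23), 66), -34187), Rational(1, 2)) = Pow(Add(Add(Mul(Add(1, -1), -23), 66), -34187), Rational(1, 2)) = Pow(Add(Add(Mul(0, -23), 66), -34187), Rational(1, 2)) = Pow(Add(Add(0, 66), -34187), Rational(1, 2)) = Pow(Add(66, -34187), Rational(1, 2)) = Pow(-34121, Rational(1, 2)) = Mul(I, Pow(34121, Rational(1, 2)))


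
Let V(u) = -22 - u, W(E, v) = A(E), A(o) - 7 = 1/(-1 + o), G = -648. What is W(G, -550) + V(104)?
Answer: -77232/649 ≈ -119.00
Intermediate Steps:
A(o) = 7 + 1/(-1 + o)
W(E, v) = (-6 + 7*E)/(-1 + E)
W(G, -550) + V(104) = (-6 + 7*(-648))/(-1 - 648) + (-22 - 1*104) = (-6 - 4536)/(-649) + (-22 - 104) = -1/649*(-4542) - 126 = 4542/649 - 126 = -77232/649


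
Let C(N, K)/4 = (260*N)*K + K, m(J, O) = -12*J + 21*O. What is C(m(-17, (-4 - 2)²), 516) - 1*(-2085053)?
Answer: 517261517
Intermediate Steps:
C(N, K) = 4*K + 1040*K*N (C(N, K) = 4*((260*N)*K + K) = 4*(260*K*N + K) = 4*(K + 260*K*N) = 4*K + 1040*K*N)
C(m(-17, (-4 - 2)²), 516) - 1*(-2085053) = 4*516*(1 + 260*(-12*(-17) + 21*(-4 - 2)²)) - 1*(-2085053) = 4*516*(1 + 260*(204 + 21*(-6)²)) + 2085053 = 4*516*(1 + 260*(204 + 21*36)) + 2085053 = 4*516*(1 + 260*(204 + 756)) + 2085053 = 4*516*(1 + 260*960) + 2085053 = 4*516*(1 + 249600) + 2085053 = 4*516*249601 + 2085053 = 515176464 + 2085053 = 517261517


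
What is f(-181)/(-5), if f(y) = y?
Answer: 181/5 ≈ 36.200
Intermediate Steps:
f(-181)/(-5) = -181/(-5) = -1/5*(-181) = 181/5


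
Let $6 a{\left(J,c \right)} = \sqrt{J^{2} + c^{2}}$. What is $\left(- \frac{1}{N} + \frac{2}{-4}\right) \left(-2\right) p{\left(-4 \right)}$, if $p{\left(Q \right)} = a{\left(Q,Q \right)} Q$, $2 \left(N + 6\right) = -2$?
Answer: $- \frac{40 \sqrt{2}}{21} \approx -2.6937$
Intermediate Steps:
$N = -7$ ($N = -6 + \frac{1}{2} \left(-2\right) = -6 - 1 = -7$)
$a{\left(J,c \right)} = \frac{\sqrt{J^{2} + c^{2}}}{6}$
$p{\left(Q \right)} = \frac{Q \sqrt{2} \sqrt{Q^{2}}}{6}$ ($p{\left(Q \right)} = \frac{\sqrt{Q^{2} + Q^{2}}}{6} Q = \frac{\sqrt{2 Q^{2}}}{6} Q = \frac{\sqrt{2} \sqrt{Q^{2}}}{6} Q = \frac{Q \sqrt{2} \sqrt{Q^{2}}}{6}$)
$\left(- \frac{1}{N} + \frac{2}{-4}\right) \left(-2\right) p{\left(-4 \right)} = \left(- \frac{1}{-7} + \frac{2}{-4}\right) \left(-2\right) \frac{1}{6} \left(-4\right) \sqrt{2} \sqrt{\left(-4\right)^{2}} = \left(\left(-1\right) \left(- \frac{1}{7}\right) + 2 \left(- \frac{1}{4}\right)\right) \left(-2\right) \frac{1}{6} \left(-4\right) \sqrt{2} \sqrt{16} = \left(\frac{1}{7} - \frac{1}{2}\right) \left(-2\right) \frac{1}{6} \left(-4\right) \sqrt{2} \cdot 4 = \left(- \frac{5}{14}\right) \left(-2\right) \left(- \frac{8 \sqrt{2}}{3}\right) = \frac{5 \left(- \frac{8 \sqrt{2}}{3}\right)}{7} = - \frac{40 \sqrt{2}}{21}$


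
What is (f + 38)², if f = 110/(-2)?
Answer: 289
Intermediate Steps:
f = -55 (f = 110*(-½) = -55)
(f + 38)² = (-55 + 38)² = (-17)² = 289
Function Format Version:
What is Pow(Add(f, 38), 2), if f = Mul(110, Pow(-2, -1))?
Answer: 289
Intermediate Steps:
f = -55 (f = Mul(110, Rational(-1, 2)) = -55)
Pow(Add(f, 38), 2) = Pow(Add(-55, 38), 2) = Pow(-17, 2) = 289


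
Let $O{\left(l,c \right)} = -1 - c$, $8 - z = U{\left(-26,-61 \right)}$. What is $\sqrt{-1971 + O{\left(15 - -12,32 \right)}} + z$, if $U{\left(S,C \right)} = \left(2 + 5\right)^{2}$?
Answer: $-41 + 2 i \sqrt{501} \approx -41.0 + 44.766 i$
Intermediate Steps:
$U{\left(S,C \right)} = 49$ ($U{\left(S,C \right)} = 7^{2} = 49$)
$z = -41$ ($z = 8 - 49 = -41$)
$\sqrt{-1971 + O{\left(15 - -12,32 \right)}} + z = \sqrt{-1971 - 33} - 41 = \sqrt{-2004} - 41 = 2 i \sqrt{501} - 41 = -41 + 2 i \sqrt{501}$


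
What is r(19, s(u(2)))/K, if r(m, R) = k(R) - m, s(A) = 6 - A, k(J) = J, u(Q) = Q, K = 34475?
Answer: -3/6895 ≈ -0.00043510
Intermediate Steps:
r(m, R) = R - m
r(19, s(u(2)))/K = ((6 - 1*2) - 1*19)/34475 = ((6 - 2) - 19)*(1/34475) = (4 - 19)*(1/34475) = -15*1/34475 = -3/6895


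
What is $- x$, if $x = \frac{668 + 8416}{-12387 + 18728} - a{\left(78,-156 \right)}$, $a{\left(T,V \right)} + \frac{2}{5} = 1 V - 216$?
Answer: $- \frac{11852362}{31705} \approx -373.83$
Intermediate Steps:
$a{\left(T,V \right)} = - \frac{1082}{5} + V$ ($a{\left(T,V \right)} = - \frac{2}{5} + \left(1 V - 216\right) = - \frac{2}{5} + \left(V - 216\right) = - \frac{2}{5} + \left(-216 + V\right) = - \frac{1082}{5} + V$)
$x = \frac{11852362}{31705}$ ($x = \frac{668 + 8416}{-12387 + 18728} - \left(- \frac{1082}{5} - 156\right) = \frac{9084}{6341} - - \frac{1862}{5} = 9084 \cdot \frac{1}{6341} + \frac{1862}{5} = \frac{9084}{6341} + \frac{1862}{5} = \frac{11852362}{31705} \approx 373.83$)
$- x = \left(-1\right) \frac{11852362}{31705} = - \frac{11852362}{31705}$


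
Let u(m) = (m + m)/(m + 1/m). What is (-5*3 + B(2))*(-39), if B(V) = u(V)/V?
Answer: 2769/5 ≈ 553.80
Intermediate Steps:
u(m) = 2*m/(m + 1/m) (u(m) = (2*m)/(m + 1/m) = 2*m/(m + 1/m))
B(V) = 2*V/(1 + V**2) (B(V) = (2*V**2/(1 + V**2))/V = 2*V/(1 + V**2))
(-5*3 + B(2))*(-39) = (-5*3 + 2*2/(1 + 2**2))*(-39) = (-15 + 2*2/(1 + 4))*(-39) = (-15 + 2*2/5)*(-39) = (-15 + 2*2*(1/5))*(-39) = (-15 + 4/5)*(-39) = -71/5*(-39) = 2769/5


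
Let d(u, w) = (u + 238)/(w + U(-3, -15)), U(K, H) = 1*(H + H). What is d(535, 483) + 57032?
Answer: 25836269/453 ≈ 57034.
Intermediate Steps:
U(K, H) = 2*H (U(K, H) = 1*(2*H) = 2*H)
d(u, w) = (238 + u)/(-30 + w) (d(u, w) = (u + 238)/(w + 2*(-15)) = (238 + u)/(w - 30) = (238 + u)/(-30 + w))
d(535, 483) + 57032 = (238 + 535)/(-30 + 483) + 57032 = 773/453 + 57032 = 25836269/453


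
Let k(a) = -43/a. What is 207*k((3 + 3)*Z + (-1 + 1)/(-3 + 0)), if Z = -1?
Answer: 2967/2 ≈ 1483.5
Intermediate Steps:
207*k((3 + 3)*Z + (-1 + 1)/(-3 + 0)) = 207*(-43/((3 + 3)*(-1) + (-1 + 1)/(-3 + 0))) = 207*(-43/(6*(-1) + 0/(-3))) = 207*(-43/(-6 + 0*(-1/3))) = 207*(-43/(-6 + 0)) = 207*(-43/(-6)) = 207*(-43*(-1/6)) = 207*(43/6) = 2967/2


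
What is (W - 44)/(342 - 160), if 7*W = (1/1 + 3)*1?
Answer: -152/637 ≈ -0.23862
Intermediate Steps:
W = 4/7 (W = ((1/1 + 3)*1)/7 = ((1 + 3)*1)/7 = (4*1)/7 = (⅐)*4 = 4/7 ≈ 0.57143)
(W - 44)/(342 - 160) = (4/7 - 44)/(342 - 160) = -304/7/182 = -304/7*1/182 = -152/637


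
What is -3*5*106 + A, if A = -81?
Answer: -1671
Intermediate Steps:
-3*5*106 + A = -3*5*106 - 81 = -15*106 - 81 = -1590 - 81 = -1671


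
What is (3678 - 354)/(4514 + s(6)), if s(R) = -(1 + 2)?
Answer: 3324/4511 ≈ 0.73687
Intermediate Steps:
s(R) = -3 (s(R) = -1*3 = -3)
(3678 - 354)/(4514 + s(6)) = (3678 - 354)/(4514 - 3) = 3324/4511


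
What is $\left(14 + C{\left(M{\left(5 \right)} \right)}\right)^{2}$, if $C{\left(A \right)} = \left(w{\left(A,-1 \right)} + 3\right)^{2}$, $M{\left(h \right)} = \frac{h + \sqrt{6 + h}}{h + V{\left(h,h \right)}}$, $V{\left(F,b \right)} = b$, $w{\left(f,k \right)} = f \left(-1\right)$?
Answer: $\frac{1043199}{2500} - \frac{509 \sqrt{11}}{25} \approx 349.75$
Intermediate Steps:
$w{\left(f,k \right)} = - f$
$M{\left(h \right)} = \frac{h + \sqrt{6 + h}}{2 h}$ ($M{\left(h \right)} = \frac{h + \sqrt{6 + h}}{h + h} = \frac{h + \sqrt{6 + h}}{2 h}$)
$C{\left(A \right)} = \left(3 - A\right)^{2}$ ($C{\left(A \right)} = \left(- A + 3\right)^{2} = \left(3 - A\right)^{2}$)
$\left(14 + C{\left(M{\left(5 \right)} \right)}\right)^{2} = \left(14 + \left(-3 + \frac{5 + \sqrt{6 + 5}}{2 \cdot 5}\right)^{2}\right)^{2} = \left(14 + \left(-3 + \frac{1}{2} \cdot \frac{1}{5} \left(5 + \sqrt{11}\right)\right)^{2}\right)^{2} = \left(14 + \left(-3 + \left(\frac{1}{2} + \frac{\sqrt{11}}{10}\right)\right)^{2}\right)^{2} = \left(14 + \left(- \frac{5}{2} + \frac{\sqrt{11}}{10}\right)^{2}\right)^{2}$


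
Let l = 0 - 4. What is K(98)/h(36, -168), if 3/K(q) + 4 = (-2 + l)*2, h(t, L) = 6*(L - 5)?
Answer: 1/5536 ≈ 0.00018064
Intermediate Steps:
l = -4
h(t, L) = -30 + 6*L (h(t, L) = 6*(-5 + L) = -30 + 6*L)
K(q) = -3/16 (K(q) = 3/(-4 + (-2 - 4)*2) = 3/(-4 - 6*2) = 3/(-4 - 12) = 3/(-16) = 3*(-1/16) = -3/16)
K(98)/h(36, -168) = -3/(16*(-30 + 6*(-168))) = -3/(16*(-30 - 1008)) = -3/16/(-1038) = -3/16*(-1/1038) = 1/5536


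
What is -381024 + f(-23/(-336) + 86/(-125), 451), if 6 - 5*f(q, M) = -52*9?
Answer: -1904646/5 ≈ -3.8093e+5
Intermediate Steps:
f(q, M) = 474/5 (f(q, M) = 6/5 - (-52)*9/5 = 6/5 - ⅕*(-468) = 6/5 + 468/5 = 474/5)
-381024 + f(-23/(-336) + 86/(-125), 451) = -381024 + 474/5 = -1904646/5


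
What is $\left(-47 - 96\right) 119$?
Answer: $-17017$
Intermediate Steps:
$\left(-47 - 96\right) 119 = \left(-143\right) 119 = -17017$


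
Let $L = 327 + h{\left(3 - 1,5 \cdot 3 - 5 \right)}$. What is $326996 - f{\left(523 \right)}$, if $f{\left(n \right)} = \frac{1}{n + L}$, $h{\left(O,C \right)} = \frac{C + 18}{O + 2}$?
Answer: $\frac{280235571}{857} \approx 3.27 \cdot 10^{5}$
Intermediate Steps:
$h{\left(O,C \right)} = \frac{18 + C}{2 + O}$
$L = 334$ ($L = 327 + \frac{18 + \left(5 \cdot 3 - 5\right)}{2 + \left(3 - 1\right)} = 327 + \frac{18 + \left(15 - 5\right)}{2 + 2} = 327 + \frac{18 + 10}{4} = 327 + \frac{1}{4} \cdot 28 = 327 + 7 = 334$)
$f{\left(n \right)} = \frac{1}{334 + n}$ ($f{\left(n \right)} = \frac{1}{n + 334} = \frac{1}{334 + n}$)
$326996 - f{\left(523 \right)} = 326996 - \frac{1}{334 + 523} = 326996 - \frac{1}{857} = \frac{280235571}{857}$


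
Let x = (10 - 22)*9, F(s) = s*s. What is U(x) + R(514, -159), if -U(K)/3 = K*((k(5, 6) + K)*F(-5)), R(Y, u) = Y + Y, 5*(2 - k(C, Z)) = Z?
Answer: -867292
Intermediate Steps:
k(C, Z) = 2 - Z/5
F(s) = s**2
R(Y, u) = 2*Y
x = -108 (x = -12*9 = -108)
U(K) = -3*K*(20 + 25*K) (U(K) = -3*K*((2 - 1/5*6) + K)*(-5)**2 = -3*K*((2 - 6/5) + K)*25 = -3*K*(4/5 + K)*25 = -3*K*(20 + 25*K))
U(x) + R(514, -159) = -15*(-108)*(4 + 5*(-108)) + 2*514 = -15*(-108)*(4 - 540) + 1028 = -15*(-108)*(-536) + 1028 = -868320 + 1028 = -867292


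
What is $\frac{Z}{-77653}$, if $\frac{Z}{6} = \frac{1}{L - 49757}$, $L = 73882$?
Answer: $- \frac{6}{1873378625} \approx -3.2028 \cdot 10^{-9}$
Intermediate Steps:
$Z = \frac{6}{24125}$ ($Z = \frac{6}{73882 - 49757} = \frac{6}{24125} \approx 0.0002487$)
$\frac{Z}{-77653} = \frac{6}{24125 \left(-77653\right)} = \frac{6}{24125} \left(- \frac{1}{77653}\right) = - \frac{6}{1873378625}$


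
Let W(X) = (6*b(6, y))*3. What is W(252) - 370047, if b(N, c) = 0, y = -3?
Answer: -370047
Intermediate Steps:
W(X) = 0 (W(X) = (6*0)*3 = 0*3 = 0)
W(252) - 370047 = 0 - 370047 = -370047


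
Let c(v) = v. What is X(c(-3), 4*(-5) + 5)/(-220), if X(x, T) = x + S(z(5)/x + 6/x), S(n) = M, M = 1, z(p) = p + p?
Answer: 1/110 ≈ 0.0090909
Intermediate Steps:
z(p) = 2*p
S(n) = 1
X(x, T) = 1 + x (X(x, T) = x + 1 = 1 + x)
X(c(-3), 4*(-5) + 5)/(-220) = (1 - 3)/(-220) = -2*(-1/220) = 1/110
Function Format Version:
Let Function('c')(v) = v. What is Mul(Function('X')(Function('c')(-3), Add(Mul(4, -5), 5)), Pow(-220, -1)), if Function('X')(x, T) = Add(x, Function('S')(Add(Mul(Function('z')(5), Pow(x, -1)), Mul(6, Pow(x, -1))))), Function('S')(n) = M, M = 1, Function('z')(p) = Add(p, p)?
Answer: Rational(1, 110) ≈ 0.0090909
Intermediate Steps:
Function('z')(p) = Mul(2, p)
Function('S')(n) = 1
Function('X')(x, T) = Add(1, x) (Function('X')(x, T) = Add(x, 1) = Add(1, x))
Mul(Function('X')(Function('c')(-3), Add(Mul(4, -5), 5)), Pow(-220, -1)) = Mul(Add(1, -3), Pow(-220, -1)) = Mul(-2, Rational(-1, 220)) = Rational(1, 110)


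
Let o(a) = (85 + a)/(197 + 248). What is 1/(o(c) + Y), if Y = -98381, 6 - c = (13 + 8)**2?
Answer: -89/8755979 ≈ -1.0164e-5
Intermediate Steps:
c = -435 (c = 6 - (13 + 8)**2 = 6 - 1*21**2 = 6 - 1*441 = 6 - 441 = -435)
o(a) = 17/89 + a/445 (o(a) = (85 + a)/445 = (85 + a)*(1/445) = 17/89 + a/445)
1/(o(c) + Y) = 1/((17/89 + (1/445)*(-435)) - 98381) = 1/((17/89 - 87/89) - 98381) = 1/(-70/89 - 98381) = 1/(-8755979/89) = -89/8755979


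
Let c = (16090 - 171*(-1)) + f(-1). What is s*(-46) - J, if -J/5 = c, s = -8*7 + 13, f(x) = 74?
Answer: 83653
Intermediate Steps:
s = -43 (s = -56 + 13 = -43)
c = 16335 (c = (16090 - 171*(-1)) + 74 = (16090 + 171) + 74 = 16261 + 74 = 16335)
J = -81675 (J = -5*16335 = -81675)
s*(-46) - J = -43*(-46) - 1*(-81675) = 1978 + 81675 = 83653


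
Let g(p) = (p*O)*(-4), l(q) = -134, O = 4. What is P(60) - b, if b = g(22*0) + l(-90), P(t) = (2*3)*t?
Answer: 494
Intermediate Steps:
P(t) = 6*t
g(p) = -16*p (g(p) = (p*4)*(-4) = (4*p)*(-4) = -16*p)
b = -134 (b = -352*0 - 134 = -16*0 - 134 = 0 - 134 = -134)
P(60) - b = 6*60 - 1*(-134) = 360 + 134 = 494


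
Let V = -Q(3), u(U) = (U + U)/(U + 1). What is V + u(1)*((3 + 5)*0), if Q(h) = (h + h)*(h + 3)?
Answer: -36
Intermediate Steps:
u(U) = 2*U/(1 + U) (u(U) = (2*U)/(1 + U) = 2*U/(1 + U))
Q(h) = 2*h*(3 + h) (Q(h) = (2*h)*(3 + h) = 2*h*(3 + h))
V = -36 (V = -2*3*(3 + 3) = -2*3*6 = -1*36 = -36)
V + u(1)*((3 + 5)*0) = -36 + (2*1/(1 + 1))*((3 + 5)*0) = -36 + (2*1/2)*(8*0) = -36 + (2*1*(½))*0 = -36 + 1*0 = -36 + 0 = -36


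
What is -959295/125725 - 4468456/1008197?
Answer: -6506191369/539385395 ≈ -12.062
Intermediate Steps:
-959295/125725 - 4468456/1008197 = -959295*1/125725 - 4468456*1/1008197 = -191859/25145 - 4468456/1008197 = -6506191369/539385395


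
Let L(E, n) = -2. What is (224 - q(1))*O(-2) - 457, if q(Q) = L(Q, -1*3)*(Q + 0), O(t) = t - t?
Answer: -457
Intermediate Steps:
O(t) = 0
q(Q) = -2*Q (q(Q) = -2*(Q + 0) = -2*Q)
(224 - q(1))*O(-2) - 457 = (224 - (-2))*0 - 457 = (224 - 1*(-2))*0 - 457 = (224 + 2)*0 - 457 = 226*0 - 457 = 0 - 457 = -457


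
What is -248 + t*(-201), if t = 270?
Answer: -54518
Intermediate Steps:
-248 + t*(-201) = -248 + 270*(-201) = -248 - 54270 = -54518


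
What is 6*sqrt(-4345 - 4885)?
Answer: 6*I*sqrt(9230) ≈ 576.44*I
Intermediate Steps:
6*sqrt(-4345 - 4885) = 6*sqrt(-9230) = 6*(I*sqrt(9230)) = 6*I*sqrt(9230)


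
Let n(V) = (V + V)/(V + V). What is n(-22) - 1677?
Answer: -1676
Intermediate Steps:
n(V) = 1 (n(V) = (2*V)/((2*V)) = (2*V)*(1/(2*V)) = 1)
n(-22) - 1677 = 1 - 1677 = -1676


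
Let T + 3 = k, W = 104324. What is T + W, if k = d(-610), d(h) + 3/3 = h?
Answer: 103710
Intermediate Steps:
d(h) = -1 + h
k = -611 (k = -1 - 610 = -611)
T = -614 (T = -3 - 611 = -614)
T + W = -614 + 104324 = 103710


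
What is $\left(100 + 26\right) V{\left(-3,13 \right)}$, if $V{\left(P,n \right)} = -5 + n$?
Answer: $1008$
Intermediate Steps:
$\left(100 + 26\right) V{\left(-3,13 \right)} = \left(100 + 26\right) \left(-5 + 13\right) = 126 \cdot 8 = 1008$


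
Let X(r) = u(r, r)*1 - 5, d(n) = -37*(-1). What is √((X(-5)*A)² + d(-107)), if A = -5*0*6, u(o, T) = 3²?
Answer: √37 ≈ 6.0828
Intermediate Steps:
u(o, T) = 9
d(n) = 37
A = 0 (A = 0*6 = 0)
X(r) = 4 (X(r) = 9*1 - 5 = 9 - 5 = 4)
√((X(-5)*A)² + d(-107)) = √((4*0)² + 37) = √(0² + 37) = √(0 + 37) = √37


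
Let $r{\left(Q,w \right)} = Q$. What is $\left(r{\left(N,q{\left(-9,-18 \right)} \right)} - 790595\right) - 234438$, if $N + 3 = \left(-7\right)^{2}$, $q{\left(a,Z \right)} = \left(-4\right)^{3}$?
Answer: $-1024987$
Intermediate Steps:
$q{\left(a,Z \right)} = -64$
$N = 46$ ($N = -3 + \left(-7\right)^{2} = -3 + 49 = 46$)
$\left(r{\left(N,q{\left(-9,-18 \right)} \right)} - 790595\right) - 234438 = \left(46 - 790595\right) - 234438 = -790549 - 234438 = -1024987$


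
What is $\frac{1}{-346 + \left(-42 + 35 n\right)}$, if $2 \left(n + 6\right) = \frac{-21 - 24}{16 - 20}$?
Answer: $- \frac{8}{3209} \approx -0.002493$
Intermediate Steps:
$n = - \frac{3}{8}$ ($n = -6 + \frac{\left(-21 - 24\right) \frac{1}{16 - 20}}{2} = -6 + \frac{\left(-45\right) \frac{1}{-4}}{2} = -6 + \frac{\left(-45\right) \left(- \frac{1}{4}\right)}{2} = -6 + \frac{1}{2} \cdot \frac{45}{4} = -6 + \frac{45}{8} = - \frac{3}{8} \approx -0.375$)
$\frac{1}{-346 + \left(-42 + 35 n\right)} = \frac{1}{-346 + \left(-42 + 35 \left(- \frac{3}{8}\right)\right)} = \frac{1}{-346 - \frac{441}{8}} = \frac{1}{- \frac{3209}{8}} = - \frac{8}{3209}$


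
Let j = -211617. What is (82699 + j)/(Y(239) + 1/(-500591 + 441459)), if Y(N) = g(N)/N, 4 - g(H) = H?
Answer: 1821939823064/13896259 ≈ 1.3111e+5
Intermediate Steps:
g(H) = 4 - H
Y(N) = (4 - N)/N
(82699 + j)/(Y(239) + 1/(-500591 + 441459)) = (82699 - 211617)/((4 - 1*239)/239 + 1/(-500591 + 441459)) = -128918/((4 - 239)/239 + 1/(-59132)) = -128918/((1/239)*(-235) - 1/59132) = -128918/(-235/239 - 1/59132) = -128918/(-13896259/14132548) = -128918*(-14132548/13896259) = 1821939823064/13896259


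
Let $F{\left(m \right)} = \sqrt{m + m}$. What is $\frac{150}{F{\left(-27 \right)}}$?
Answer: $- \frac{25 i \sqrt{6}}{3} \approx - 20.412 i$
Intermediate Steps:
$F{\left(m \right)} = \sqrt{2} \sqrt{m}$ ($F{\left(m \right)} = \sqrt{2 m} = \sqrt{2} \sqrt{m}$)
$\frac{150}{F{\left(-27 \right)}} = \frac{150}{\sqrt{2} \sqrt{-27}} = \frac{150}{\sqrt{2} \cdot 3 i \sqrt{3}} = \frac{150}{3 i \sqrt{6}} = 150 \left(- \frac{i \sqrt{6}}{18}\right) = - \frac{25 i \sqrt{6}}{3}$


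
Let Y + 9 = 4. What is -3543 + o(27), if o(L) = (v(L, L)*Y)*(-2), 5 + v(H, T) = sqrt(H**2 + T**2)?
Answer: -3593 + 270*sqrt(2) ≈ -3211.2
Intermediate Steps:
Y = -5 (Y = -9 + 4 = -5)
v(H, T) = -5 + sqrt(H**2 + T**2)
o(L) = -50 + 10*sqrt(2)*sqrt(L**2) (o(L) = ((-5 + sqrt(L**2 + L**2))*(-5))*(-2) = ((-5 + sqrt(2*L**2))*(-5))*(-2) = ((-5 + sqrt(2)*sqrt(L**2))*(-5))*(-2) = (25 - 5*sqrt(2)*sqrt(L**2))*(-2) = -50 + 10*sqrt(2)*sqrt(L**2))
-3543 + o(27) = -3543 + (-50 + 10*sqrt(2)*sqrt(27**2)) = -3543 + (-50 + 10*sqrt(2)*sqrt(729)) = -3543 + (-50 + 10*sqrt(2)*27) = -3543 + (-50 + 270*sqrt(2)) = -3593 + 270*sqrt(2)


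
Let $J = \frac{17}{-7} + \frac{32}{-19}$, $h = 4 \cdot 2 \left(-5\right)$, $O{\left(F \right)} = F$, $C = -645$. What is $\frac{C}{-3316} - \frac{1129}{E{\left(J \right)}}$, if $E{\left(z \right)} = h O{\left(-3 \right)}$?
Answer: $- \frac{916591}{99480} \approx -9.2138$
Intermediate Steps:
$h = -40$ ($h = 8 \left(-5\right) = -40$)
$J = - \frac{547}{133}$ ($J = 17 \left(- \frac{1}{7}\right) + 32 \left(- \frac{1}{19}\right) = - \frac{17}{7} - \frac{32}{19} = - \frac{547}{133} \approx -4.1128$)
$E{\left(z \right)} = 120$ ($E{\left(z \right)} = \left(-40\right) \left(-3\right) = 120$)
$\frac{C}{-3316} - \frac{1129}{E{\left(J \right)}} = - \frac{645}{-3316} - \frac{1129}{120} = \left(-645\right) \left(- \frac{1}{3316}\right) - \frac{1129}{120} = \frac{645}{3316} - \frac{1129}{120} = - \frac{916591}{99480}$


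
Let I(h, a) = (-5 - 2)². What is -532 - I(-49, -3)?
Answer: -581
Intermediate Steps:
I(h, a) = 49 (I(h, a) = (-7)² = 49)
-532 - I(-49, -3) = -532 - 1*49 = -532 - 49 = -581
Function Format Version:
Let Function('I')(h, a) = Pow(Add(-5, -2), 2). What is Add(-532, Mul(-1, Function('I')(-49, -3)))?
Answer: -581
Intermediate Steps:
Function('I')(h, a) = 49 (Function('I')(h, a) = Pow(-7, 2) = 49)
Add(-532, Mul(-1, Function('I')(-49, -3))) = Add(-532, Mul(-1, 49)) = Add(-532, -49) = -581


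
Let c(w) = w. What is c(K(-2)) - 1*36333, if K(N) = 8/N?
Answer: -36337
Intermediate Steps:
c(K(-2)) - 1*36333 = 8/(-2) - 1*36333 = 8*(-1/2) - 36333 = -4 - 36333 = -36337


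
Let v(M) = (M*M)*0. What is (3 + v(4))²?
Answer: 9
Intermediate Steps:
v(M) = 0 (v(M) = M²*0 = 0)
(3 + v(4))² = (3 + 0)² = 3² = 9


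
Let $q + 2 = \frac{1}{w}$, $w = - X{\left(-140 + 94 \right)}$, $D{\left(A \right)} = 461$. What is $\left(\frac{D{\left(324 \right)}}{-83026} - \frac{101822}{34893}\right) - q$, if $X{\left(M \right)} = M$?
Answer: $- \frac{31497182558}{33315801507} \approx -0.94541$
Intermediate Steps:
$w = 46$ ($w = - (-140 + 94) = \left(-1\right) \left(-46\right) = 46$)
$q = - \frac{91}{46}$ ($q = -2 + \frac{1}{46} = - \frac{91}{46} \approx -1.9783$)
$\left(\frac{D{\left(324 \right)}}{-83026} - \frac{101822}{34893}\right) - q = \left(\frac{461}{-83026} - \frac{101822}{34893}\right) - - \frac{91}{46} = \left(461 \left(- \frac{1}{83026}\right) - \frac{101822}{34893}\right) + \frac{91}{46} = \left(- \frac{461}{83026} - \frac{101822}{34893}\right) + \frac{91}{46} = - \frac{8469959045}{2897026218} + \frac{91}{46} = - \frac{31497182558}{33315801507}$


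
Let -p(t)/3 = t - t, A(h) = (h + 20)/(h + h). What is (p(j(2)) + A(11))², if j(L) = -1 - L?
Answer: 961/484 ≈ 1.9855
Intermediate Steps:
A(h) = (20 + h)/(2*h) (A(h) = (20 + h)/((2*h)) = (20 + h)*(1/(2*h)) = (20 + h)/(2*h))
p(t) = 0 (p(t) = -3*(t - t) = -3*0 = 0)
(p(j(2)) + A(11))² = (0 + (½)*(20 + 11)/11)² = (0 + (½)*(1/11)*31)² = (0 + 31/22)² = (31/22)² = 961/484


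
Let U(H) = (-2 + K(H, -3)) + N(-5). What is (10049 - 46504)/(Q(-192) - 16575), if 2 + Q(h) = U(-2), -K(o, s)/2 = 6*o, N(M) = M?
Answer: 317/144 ≈ 2.2014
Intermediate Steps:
K(o, s) = -12*o
U(H) = -7 - 12*H (U(H) = (-2 - 12*H) - 5 = -7 - 12*H)
Q(h) = 15 (Q(h) = -2 + (-7 - 12*(-2)) = -2 + (-7 + 24) = -2 + 17 = 15)
(10049 - 46504)/(Q(-192) - 16575) = (10049 - 46504)/(15 - 16575) = -36455/(-16560) = -36455*(-1/16560) = 317/144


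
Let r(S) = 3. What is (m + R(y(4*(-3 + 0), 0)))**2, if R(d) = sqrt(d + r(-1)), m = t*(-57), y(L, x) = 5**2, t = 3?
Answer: 29269 - 684*sqrt(7) ≈ 27459.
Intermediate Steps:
y(L, x) = 25
m = -171 (m = 3*(-57) = -171)
R(d) = sqrt(3 + d) (R(d) = sqrt(d + 3) = sqrt(3 + d))
(m + R(y(4*(-3 + 0), 0)))**2 = (-171 + sqrt(3 + 25))**2 = (-171 + sqrt(28))**2 = (-171 + 2*sqrt(7))**2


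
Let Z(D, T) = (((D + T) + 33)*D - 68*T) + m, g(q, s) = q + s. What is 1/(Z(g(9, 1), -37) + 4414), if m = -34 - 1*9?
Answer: 1/6947 ≈ 0.00014395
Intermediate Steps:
m = -43 (m = -34 - 9 = -43)
Z(D, T) = -43 - 68*T + D*(33 + D + T) (Z(D, T) = (((D + T) + 33)*D - 68*T) - 43 = ((33 + D + T)*D - 68*T) - 43 = (D*(33 + D + T) - 68*T) - 43 = (-68*T + D*(33 + D + T)) - 43 = -43 - 68*T + D*(33 + D + T))
1/(Z(g(9, 1), -37) + 4414) = 1/((-43 + (9 + 1)² - 68*(-37) + 33*(9 + 1) + (9 + 1)*(-37)) + 4414) = 1/((-43 + 10² + 2516 + 33*10 + 10*(-37)) + 4414) = 1/((-43 + 100 + 2516 + 330 - 370) + 4414) = 1/(2533 + 4414) = 1/6947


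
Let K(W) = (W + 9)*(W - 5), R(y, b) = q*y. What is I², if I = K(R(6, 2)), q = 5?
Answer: 950625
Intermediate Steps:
R(y, b) = 5*y
K(W) = (-5 + W)*(9 + W) (K(W) = (9 + W)*(-5 + W) = (-5 + W)*(9 + W))
I = 975 (I = -45 + (5*6)² + 4*(5*6) = -45 + 30² + 4*30 = -45 + 900 + 120 = 975)
I² = 975² = 950625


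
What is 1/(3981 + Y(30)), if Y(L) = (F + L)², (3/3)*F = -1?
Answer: 1/4822 ≈ 0.00020738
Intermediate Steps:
F = -1
Y(L) = (-1 + L)²
1/(3981 + Y(30)) = 1/(3981 + (-1 + 30)²) = 1/(3981 + 29²) = 1/(3981 + 841) = 1/4822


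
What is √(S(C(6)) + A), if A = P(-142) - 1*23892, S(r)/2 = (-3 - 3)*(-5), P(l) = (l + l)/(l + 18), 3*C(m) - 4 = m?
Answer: I*√22900351/31 ≈ 154.37*I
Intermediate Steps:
C(m) = 4/3 + m/3
P(l) = 2*l/(18 + l) (P(l) = (2*l)/(18 + l) = 2*l/(18 + l))
S(r) = 60 (S(r) = 2*((-3 - 3)*(-5)) = 2*(-6*(-5)) = 2*30 = 60)
A = -740581/31 (A = 2*(-142)/(18 - 142) - 1*23892 = 2*(-142)/(-124) - 23892 = 2*(-142)*(-1/124) - 23892 = 71/31 - 23892 = -740581/31 ≈ -23890.)
√(S(C(6)) + A) = √(60 - 740581/31) = √(-738721/31) = I*√22900351/31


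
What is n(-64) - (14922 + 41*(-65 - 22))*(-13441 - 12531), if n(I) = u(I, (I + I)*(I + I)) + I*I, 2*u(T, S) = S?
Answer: 294924348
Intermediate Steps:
u(T, S) = S/2
n(I) = 3*I² (n(I) = ((I + I)*(I + I))/2 + I*I = ((2*I)*(2*I))/2 + I² = (4*I²)/2 + I² = 2*I² + I² = 3*I²)
n(-64) - (14922 + 41*(-65 - 22))*(-13441 - 12531) = 3*(-64)² - (14922 + 41*(-65 - 22))*(-13441 - 12531) = 3*4096 - (14922 + 41*(-87))*(-25972) = 12288 - (14922 - 3567)*(-25972) = 12288 - 11355*(-25972) = 12288 - 1*(-294912060) = 12288 + 294912060 = 294924348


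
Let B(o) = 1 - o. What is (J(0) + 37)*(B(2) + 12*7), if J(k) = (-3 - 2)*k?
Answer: 3071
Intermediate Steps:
J(k) = -5*k
(J(0) + 37)*(B(2) + 12*7) = (-5*0 + 37)*((1 - 1*2) + 12*7) = (0 + 37)*((1 - 2) + 84) = 37*(-1 + 84) = 37*83 = 3071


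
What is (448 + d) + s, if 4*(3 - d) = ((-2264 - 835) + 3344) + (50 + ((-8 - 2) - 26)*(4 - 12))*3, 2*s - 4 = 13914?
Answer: 28381/4 ≈ 7095.3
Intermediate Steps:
s = 6959 (s = 2 + (½)*13914 = 2 + 6957 = 6959)
d = -1247/4 (d = 3 - (((-2264 - 835) + 3344) + (50 + ((-8 - 2) - 26)*(4 - 12))*3)/4 = 3 - ((-3099 + 3344) + (50 + (-10 - 26)*(-8))*3)/4 = 3 - (245 + (50 - 36*(-8))*3)/4 = 3 - (245 + (50 + 288)*3)/4 = 3 - (245 + 338*3)/4 = 3 - (245 + 1014)/4 = 3 - ¼*1259 = 3 - 1259/4 = -1247/4 ≈ -311.75)
(448 + d) + s = (448 - 1247/4) + 6959 = 545/4 + 6959 = 28381/4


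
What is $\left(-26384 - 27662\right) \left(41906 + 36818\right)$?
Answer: $-4254717304$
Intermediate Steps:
$\left(-26384 - 27662\right) \left(41906 + 36818\right) = \left(-54046\right) 78724 = -4254717304$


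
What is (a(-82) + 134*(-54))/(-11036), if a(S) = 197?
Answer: 7039/11036 ≈ 0.63782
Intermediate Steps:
(a(-82) + 134*(-54))/(-11036) = (197 + 134*(-54))/(-11036) = (197 - 7236)*(-1/11036) = -7039*(-1/11036) = 7039/11036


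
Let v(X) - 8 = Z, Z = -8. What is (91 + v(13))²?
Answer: 8281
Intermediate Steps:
v(X) = 0 (v(X) = 8 - 8 = 0)
(91 + v(13))² = (91 + 0)² = 91² = 8281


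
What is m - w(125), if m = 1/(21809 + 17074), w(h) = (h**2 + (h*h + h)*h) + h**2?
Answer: -77765999999/38883 ≈ -2.0000e+6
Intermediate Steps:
w(h) = 2*h**2 + h*(h + h**2) (w(h) = (h**2 + (h**2 + h)*h) + h**2 = (h**2 + (h + h**2)*h) + h**2 = (h**2 + h*(h + h**2)) + h**2 = 2*h**2 + h*(h + h**2))
m = 1/38883 ≈ 2.5718e-5
m - w(125) = 1/38883 - 125**2*(3 + 125) = 1/38883 - 15625*128 = 1/38883 - 1*2000000 = 1/38883 - 2000000 = -77765999999/38883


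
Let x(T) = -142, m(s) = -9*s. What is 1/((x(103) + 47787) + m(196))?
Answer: 1/45881 ≈ 2.1796e-5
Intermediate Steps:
1/((x(103) + 47787) + m(196)) = 1/((-142 + 47787) - 9*196) = 1/(47645 - 1764) = 1/45881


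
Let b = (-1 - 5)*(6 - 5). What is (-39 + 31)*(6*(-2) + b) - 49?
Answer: 95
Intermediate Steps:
b = -6 (b = -6*1 = -6)
(-39 + 31)*(6*(-2) + b) - 49 = (-39 + 31)*(6*(-2) - 6) - 49 = -8*(-12 - 6) - 49 = -8*(-18) - 49 = 144 - 49 = 95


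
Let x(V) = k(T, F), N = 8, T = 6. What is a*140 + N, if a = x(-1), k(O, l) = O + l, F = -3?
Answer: 428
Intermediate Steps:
x(V) = 3 (x(V) = 6 - 3 = 3)
a = 3
a*140 + N = 3*140 + 8 = 420 + 8 = 428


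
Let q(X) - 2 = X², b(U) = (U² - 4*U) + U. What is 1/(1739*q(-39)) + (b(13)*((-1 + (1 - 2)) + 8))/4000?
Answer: 103291583/529699400 ≈ 0.19500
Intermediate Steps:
b(U) = U² - 3*U
q(X) = 2 + X²
1/(1739*q(-39)) + (b(13)*((-1 + (1 - 2)) + 8))/4000 = 1/(1739*(2 + (-39)²)) + ((13*(-3 + 13))*((-1 + (1 - 2)) + 8))/4000 = 1/(1739*(2 + 1521)) + ((13*10)*((-1 - 1) + 8))*(1/4000) = (1/1739)/1523 + (130*(-2 + 8))*(1/4000) = (1/1739)*(1/1523) + (130*6)*(1/4000) = 1/2648497 + 780*(1/4000) = 1/2648497 + 39/200 = 103291583/529699400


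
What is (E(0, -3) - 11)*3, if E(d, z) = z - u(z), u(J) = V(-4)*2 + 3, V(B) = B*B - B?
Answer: -171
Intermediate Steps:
V(B) = B**2 - B
u(J) = 43 (u(J) = -4*(-1 - 4)*2 + 3 = -4*(-5)*2 + 3 = 20*2 + 3 = 40 + 3 = 43)
E(d, z) = -43 + z (E(d, z) = z - 1*43 = z - 43 = -43 + z)
(E(0, -3) - 11)*3 = ((-43 - 3) - 11)*3 = (-46 - 11)*3 = -57*3 = -171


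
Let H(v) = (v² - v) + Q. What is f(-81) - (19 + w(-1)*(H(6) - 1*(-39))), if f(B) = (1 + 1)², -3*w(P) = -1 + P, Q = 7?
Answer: -197/3 ≈ -65.667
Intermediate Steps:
w(P) = ⅓ - P/3 (w(P) = -(-1 + P)/3 = ⅓ - P/3)
H(v) = 7 + v² - v (H(v) = (v² - v) + 7 = 7 + v² - v)
f(B) = 4 (f(B) = 2² = 4)
f(-81) - (19 + w(-1)*(H(6) - 1*(-39))) = 4 - (19 + (⅓ - ⅓*(-1))*((7 + 6² - 1*6) - 1*(-39))) = 4 - (19 + (⅓ + ⅓)*((7 + 36 - 6) + 39)) = 4 - (19 + 2*(37 + 39)/3) = 4 - (19 + (⅔)*76) = 4 - (19 + 152/3) = 4 - 1*209/3 = 4 - 209/3 = -197/3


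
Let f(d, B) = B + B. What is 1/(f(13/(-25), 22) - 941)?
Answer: -1/897 ≈ -0.0011148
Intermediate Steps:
f(d, B) = 2*B
1/(f(13/(-25), 22) - 941) = 1/(2*22 - 941) = 1/(44 - 941) = 1/(-897) = -1/897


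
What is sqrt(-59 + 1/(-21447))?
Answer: I*sqrt(3015386242)/7149 ≈ 7.6812*I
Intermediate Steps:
sqrt(-59 + 1/(-21447)) = sqrt(-59 - 1/21447) = sqrt(-1265374/21447) = I*sqrt(3015386242)/7149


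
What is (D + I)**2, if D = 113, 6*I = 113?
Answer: 625681/36 ≈ 17380.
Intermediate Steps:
I = 113/6 (I = (1/6)*113 = 113/6 ≈ 18.833)
(D + I)**2 = (113 + 113/6)**2 = (791/6)**2 = 625681/36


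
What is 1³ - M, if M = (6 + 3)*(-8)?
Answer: 73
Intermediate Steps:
M = -72 (M = 9*(-8) = -72)
1³ - M = 1³ - 1*(-72) = 1 + 72 = 73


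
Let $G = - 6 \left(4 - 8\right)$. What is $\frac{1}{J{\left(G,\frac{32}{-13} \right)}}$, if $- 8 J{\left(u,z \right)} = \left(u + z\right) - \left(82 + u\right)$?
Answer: $\frac{52}{549} \approx 0.094718$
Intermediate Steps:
$G = 24$ ($G = \left(-6\right) \left(-4\right) = 24$)
$J{\left(u,z \right)} = \frac{41}{4} - \frac{z}{8}$ ($J{\left(u,z \right)} = - \frac{\left(u + z\right) - \left(82 + u\right)}{8} = - \frac{-82 + z}{8} = \frac{41}{4} - \frac{z}{8}$)
$\frac{1}{J{\left(G,\frac{32}{-13} \right)}} = \frac{1}{\frac{41}{4} - \frac{32 \frac{1}{-13}}{8}} = \frac{1}{\frac{41}{4} - \frac{32 \left(- \frac{1}{13}\right)}{8}} = \frac{1}{\frac{41}{4} - - \frac{4}{13}} = \frac{1}{\frac{41}{4} + \frac{4}{13}} = \frac{1}{\frac{549}{52}} = \frac{52}{549}$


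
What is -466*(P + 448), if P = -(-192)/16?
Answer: -214360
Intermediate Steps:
P = 12 (P = -(-192)/16 = -8*(-3/2) = 12)
-466*(P + 448) = -466*(12 + 448) = -466*460 = -214360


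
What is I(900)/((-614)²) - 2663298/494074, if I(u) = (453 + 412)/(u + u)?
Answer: -180729441968039/33527505906720 ≈ -5.3905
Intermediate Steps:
I(u) = 865/(2*u) (I(u) = 865/((2*u)) = 865*(1/(2*u)) = 865/(2*u))
I(900)/((-614)²) - 2663298/494074 = ((865/2)/900)/((-614)²) - 2663298/494074 = ((865/2)*(1/900))/376996 - 2663298*1/494074 = (173/360)*(1/376996) - 1331649/247037 = 173/135718560 - 1331649/247037 = -180729441968039/33527505906720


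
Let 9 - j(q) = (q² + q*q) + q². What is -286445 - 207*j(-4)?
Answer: -278372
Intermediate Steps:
j(q) = 9 - 3*q² (j(q) = 9 - ((q² + q*q) + q²) = 9 - ((q² + q²) + q²) = 9 - (2*q² + q²) = 9 - 3*q²)
-286445 - 207*j(-4) = -286445 - 207*(9 - 3*(-4)²) = -286445 - 207*(9 - 3*16) = -286445 - 207*(9 - 48) = -286445 - 207*(-39) = -286445 + 8073 = -278372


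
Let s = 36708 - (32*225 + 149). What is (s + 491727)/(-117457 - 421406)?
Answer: -521086/538863 ≈ -0.96701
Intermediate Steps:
s = 29359 (s = 36708 - (7200 + 149) = 36708 - 1*7349 = 36708 - 7349 = 29359)
(s + 491727)/(-117457 - 421406) = (29359 + 491727)/(-117457 - 421406) = 521086/(-538863) = 521086*(-1/538863) = -521086/538863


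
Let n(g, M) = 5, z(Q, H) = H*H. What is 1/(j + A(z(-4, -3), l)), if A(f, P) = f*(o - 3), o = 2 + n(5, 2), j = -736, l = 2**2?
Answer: -1/700 ≈ -0.0014286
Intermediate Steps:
z(Q, H) = H**2
l = 4
o = 7 (o = 2 + 5 = 7)
A(f, P) = 4*f (A(f, P) = f*(7 - 3) = f*4 = 4*f)
1/(j + A(z(-4, -3), l)) = 1/(-736 + 4*(-3)**2) = 1/(-736 + 4*9) = 1/(-736 + 36) = 1/(-700) = -1/700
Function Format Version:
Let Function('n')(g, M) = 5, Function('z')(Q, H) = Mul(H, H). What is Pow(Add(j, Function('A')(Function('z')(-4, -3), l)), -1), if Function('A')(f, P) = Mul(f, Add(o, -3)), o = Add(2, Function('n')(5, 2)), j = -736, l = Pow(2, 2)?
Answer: Rational(-1, 700) ≈ -0.0014286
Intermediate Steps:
Function('z')(Q, H) = Pow(H, 2)
l = 4
o = 7 (o = Add(2, 5) = 7)
Function('A')(f, P) = Mul(4, f) (Function('A')(f, P) = Mul(f, Add(7, -3)) = Mul(f, 4) = Mul(4, f))
Pow(Add(j, Function('A')(Function('z')(-4, -3), l)), -1) = Pow(Add(-736, Mul(4, Pow(-3, 2))), -1) = Pow(Add(-736, Mul(4, 9)), -1) = Pow(Add(-736, 36), -1) = Pow(-700, -1) = Rational(-1, 700)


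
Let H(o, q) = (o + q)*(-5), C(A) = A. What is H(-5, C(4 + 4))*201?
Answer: -3015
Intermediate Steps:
H(o, q) = -5*o - 5*q
H(-5, C(4 + 4))*201 = (-5*(-5) - 5*(4 + 4))*201 = (25 - 5*8)*201 = (25 - 40)*201 = -15*201 = -3015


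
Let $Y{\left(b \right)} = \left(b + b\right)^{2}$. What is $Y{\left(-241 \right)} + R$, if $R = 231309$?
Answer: $463633$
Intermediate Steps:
$Y{\left(b \right)} = 4 b^{2}$ ($Y{\left(b \right)} = \left(2 b\right)^{2} = 4 b^{2}$)
$Y{\left(-241 \right)} + R = 4 \left(-241\right)^{2} + 231309 = 4 \cdot 58081 + 231309 = 232324 + 231309 = 463633$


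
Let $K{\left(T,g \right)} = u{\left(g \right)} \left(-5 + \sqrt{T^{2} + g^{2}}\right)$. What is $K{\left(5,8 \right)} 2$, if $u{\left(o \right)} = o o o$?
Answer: $-5120 + 1024 \sqrt{89} \approx 4540.4$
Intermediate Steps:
$u{\left(o \right)} = o^{3}$ ($u{\left(o \right)} = o^{2} o = o^{3}$)
$K{\left(T,g \right)} = g^{3} \left(-5 + \sqrt{T^{2} + g^{2}}\right)$
$K{\left(5,8 \right)} 2 = 8^{3} \left(-5 + \sqrt{5^{2} + 8^{2}}\right) 2 = 512 \left(-5 + \sqrt{25 + 64}\right) 2 = 512 \left(-5 + \sqrt{89}\right) 2 = \left(-2560 + 512 \sqrt{89}\right) 2 = -5120 + 1024 \sqrt{89}$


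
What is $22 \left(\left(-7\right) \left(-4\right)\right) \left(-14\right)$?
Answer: $-8624$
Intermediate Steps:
$22 \left(\left(-7\right) \left(-4\right)\right) \left(-14\right) = 22 \cdot 28 \left(-14\right) = 616 \left(-14\right) = -8624$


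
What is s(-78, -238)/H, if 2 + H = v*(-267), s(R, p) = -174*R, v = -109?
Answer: 13572/29101 ≈ 0.46638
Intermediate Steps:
H = 29101 (H = -2 - 109*(-267) = -2 + 29103 = 29101)
s(-78, -238)/H = -174*(-78)/29101 = 13572*(1/29101) = 13572/29101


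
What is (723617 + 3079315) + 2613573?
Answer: 6416505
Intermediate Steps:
(723617 + 3079315) + 2613573 = 3802932 + 2613573 = 6416505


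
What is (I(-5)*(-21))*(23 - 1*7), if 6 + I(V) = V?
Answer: 3696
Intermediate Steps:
I(V) = -6 + V
(I(-5)*(-21))*(23 - 1*7) = ((-6 - 5)*(-21))*(23 - 1*7) = (-11*(-21))*(23 - 7) = 231*16 = 3696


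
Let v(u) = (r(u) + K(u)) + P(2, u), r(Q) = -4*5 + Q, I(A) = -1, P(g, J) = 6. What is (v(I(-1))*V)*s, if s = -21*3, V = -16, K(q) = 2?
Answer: -13104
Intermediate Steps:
r(Q) = -20 + Q
v(u) = -12 + u (v(u) = ((-20 + u) + 2) + 6 = (-18 + u) + 6 = -12 + u)
s = -63
(v(I(-1))*V)*s = ((-12 - 1)*(-16))*(-63) = -13*(-16)*(-63) = 208*(-63) = -13104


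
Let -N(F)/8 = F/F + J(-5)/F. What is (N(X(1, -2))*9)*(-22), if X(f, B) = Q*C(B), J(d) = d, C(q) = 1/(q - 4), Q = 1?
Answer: 49104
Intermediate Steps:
C(q) = 1/(-4 + q)
X(f, B) = 1/(-4 + B)
N(F) = -8 + 40/F (N(F) = -8*(F/F - 5/F) = -8*(1 - 5/F) = -8 + 40/F)
(N(X(1, -2))*9)*(-22) = ((-8 + 40/(1/(-4 - 2)))*9)*(-22) = ((-8 + 40/(1/(-6)))*9)*(-22) = ((-8 + 40/(-⅙))*9)*(-22) = ((-8 + 40*(-6))*9)*(-22) = ((-8 - 240)*9)*(-22) = -248*9*(-22) = -2232*(-22) = 49104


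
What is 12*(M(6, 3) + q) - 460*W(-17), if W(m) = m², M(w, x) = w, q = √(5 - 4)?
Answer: -132856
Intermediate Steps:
q = 1 (q = √1 = 1)
12*(M(6, 3) + q) - 460*W(-17) = 12*(6 + 1) - 460*(-17)² = 12*7 - 460*289 = 84 - 132940 = -132856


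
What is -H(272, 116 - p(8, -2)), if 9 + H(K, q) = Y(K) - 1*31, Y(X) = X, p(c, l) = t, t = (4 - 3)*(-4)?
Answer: -232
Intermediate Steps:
t = -4 (t = 1*(-4) = -4)
p(c, l) = -4
H(K, q) = -40 + K (H(K, q) = -9 + (K - 1*31) = -9 + (K - 31) = -9 + (-31 + K) = -40 + K)
-H(272, 116 - p(8, -2)) = -(-40 + 272) = -1*232 = -232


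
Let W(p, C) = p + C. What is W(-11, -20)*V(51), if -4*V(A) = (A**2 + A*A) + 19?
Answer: 161851/4 ≈ 40463.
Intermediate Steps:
W(p, C) = C + p
V(A) = -19/4 - A**2/2 (V(A) = -((A**2 + A*A) + 19)/4 = -((A**2 + A**2) + 19)/4 = -(2*A**2 + 19)/4 = -(19 + 2*A**2)/4 = -19/4 - A**2/2)
W(-11, -20)*V(51) = (-20 - 11)*(-19/4 - 1/2*51**2) = -31*(-19/4 - 1/2*2601) = -31*(-19/4 - 2601/2) = -31*(-5221/4) = 161851/4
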